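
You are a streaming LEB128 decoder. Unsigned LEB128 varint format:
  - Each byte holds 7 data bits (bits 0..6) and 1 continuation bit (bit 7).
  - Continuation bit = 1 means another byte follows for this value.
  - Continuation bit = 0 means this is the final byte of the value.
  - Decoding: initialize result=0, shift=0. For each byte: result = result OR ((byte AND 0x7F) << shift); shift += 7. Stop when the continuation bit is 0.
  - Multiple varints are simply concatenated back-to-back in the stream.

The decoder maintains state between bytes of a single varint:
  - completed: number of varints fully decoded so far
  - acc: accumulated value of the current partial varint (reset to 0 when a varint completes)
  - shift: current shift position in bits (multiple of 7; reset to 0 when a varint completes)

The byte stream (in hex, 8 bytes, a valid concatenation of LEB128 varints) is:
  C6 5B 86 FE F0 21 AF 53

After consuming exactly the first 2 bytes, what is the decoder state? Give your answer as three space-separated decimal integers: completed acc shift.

byte[0]=0xC6 cont=1 payload=0x46: acc |= 70<<0 -> completed=0 acc=70 shift=7
byte[1]=0x5B cont=0 payload=0x5B: varint #1 complete (value=11718); reset -> completed=1 acc=0 shift=0

Answer: 1 0 0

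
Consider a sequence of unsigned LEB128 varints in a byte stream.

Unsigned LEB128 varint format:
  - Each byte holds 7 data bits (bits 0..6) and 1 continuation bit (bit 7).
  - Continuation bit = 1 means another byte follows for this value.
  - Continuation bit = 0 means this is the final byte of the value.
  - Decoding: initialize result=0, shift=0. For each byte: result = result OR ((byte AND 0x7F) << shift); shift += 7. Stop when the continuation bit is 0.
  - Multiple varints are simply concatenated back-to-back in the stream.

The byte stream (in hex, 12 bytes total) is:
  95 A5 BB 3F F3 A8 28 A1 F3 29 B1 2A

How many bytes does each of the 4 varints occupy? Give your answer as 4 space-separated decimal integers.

  byte[0]=0x95 cont=1 payload=0x15=21: acc |= 21<<0 -> acc=21 shift=7
  byte[1]=0xA5 cont=1 payload=0x25=37: acc |= 37<<7 -> acc=4757 shift=14
  byte[2]=0xBB cont=1 payload=0x3B=59: acc |= 59<<14 -> acc=971413 shift=21
  byte[3]=0x3F cont=0 payload=0x3F=63: acc |= 63<<21 -> acc=133091989 shift=28 [end]
Varint 1: bytes[0:4] = 95 A5 BB 3F -> value 133091989 (4 byte(s))
  byte[4]=0xF3 cont=1 payload=0x73=115: acc |= 115<<0 -> acc=115 shift=7
  byte[5]=0xA8 cont=1 payload=0x28=40: acc |= 40<<7 -> acc=5235 shift=14
  byte[6]=0x28 cont=0 payload=0x28=40: acc |= 40<<14 -> acc=660595 shift=21 [end]
Varint 2: bytes[4:7] = F3 A8 28 -> value 660595 (3 byte(s))
  byte[7]=0xA1 cont=1 payload=0x21=33: acc |= 33<<0 -> acc=33 shift=7
  byte[8]=0xF3 cont=1 payload=0x73=115: acc |= 115<<7 -> acc=14753 shift=14
  byte[9]=0x29 cont=0 payload=0x29=41: acc |= 41<<14 -> acc=686497 shift=21 [end]
Varint 3: bytes[7:10] = A1 F3 29 -> value 686497 (3 byte(s))
  byte[10]=0xB1 cont=1 payload=0x31=49: acc |= 49<<0 -> acc=49 shift=7
  byte[11]=0x2A cont=0 payload=0x2A=42: acc |= 42<<7 -> acc=5425 shift=14 [end]
Varint 4: bytes[10:12] = B1 2A -> value 5425 (2 byte(s))

Answer: 4 3 3 2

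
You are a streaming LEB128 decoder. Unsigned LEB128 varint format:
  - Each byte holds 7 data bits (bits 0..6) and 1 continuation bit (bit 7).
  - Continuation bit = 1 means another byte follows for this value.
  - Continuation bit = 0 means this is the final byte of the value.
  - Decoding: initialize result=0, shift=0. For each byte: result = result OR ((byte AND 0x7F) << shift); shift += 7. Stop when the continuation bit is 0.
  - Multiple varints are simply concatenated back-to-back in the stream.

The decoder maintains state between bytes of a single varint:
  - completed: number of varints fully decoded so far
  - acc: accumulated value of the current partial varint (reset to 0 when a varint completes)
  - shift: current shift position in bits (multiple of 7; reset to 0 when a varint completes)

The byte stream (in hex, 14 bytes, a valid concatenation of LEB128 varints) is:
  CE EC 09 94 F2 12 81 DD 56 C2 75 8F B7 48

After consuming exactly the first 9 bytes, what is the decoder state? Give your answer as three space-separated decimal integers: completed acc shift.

byte[0]=0xCE cont=1 payload=0x4E: acc |= 78<<0 -> completed=0 acc=78 shift=7
byte[1]=0xEC cont=1 payload=0x6C: acc |= 108<<7 -> completed=0 acc=13902 shift=14
byte[2]=0x09 cont=0 payload=0x09: varint #1 complete (value=161358); reset -> completed=1 acc=0 shift=0
byte[3]=0x94 cont=1 payload=0x14: acc |= 20<<0 -> completed=1 acc=20 shift=7
byte[4]=0xF2 cont=1 payload=0x72: acc |= 114<<7 -> completed=1 acc=14612 shift=14
byte[5]=0x12 cont=0 payload=0x12: varint #2 complete (value=309524); reset -> completed=2 acc=0 shift=0
byte[6]=0x81 cont=1 payload=0x01: acc |= 1<<0 -> completed=2 acc=1 shift=7
byte[7]=0xDD cont=1 payload=0x5D: acc |= 93<<7 -> completed=2 acc=11905 shift=14
byte[8]=0x56 cont=0 payload=0x56: varint #3 complete (value=1420929); reset -> completed=3 acc=0 shift=0

Answer: 3 0 0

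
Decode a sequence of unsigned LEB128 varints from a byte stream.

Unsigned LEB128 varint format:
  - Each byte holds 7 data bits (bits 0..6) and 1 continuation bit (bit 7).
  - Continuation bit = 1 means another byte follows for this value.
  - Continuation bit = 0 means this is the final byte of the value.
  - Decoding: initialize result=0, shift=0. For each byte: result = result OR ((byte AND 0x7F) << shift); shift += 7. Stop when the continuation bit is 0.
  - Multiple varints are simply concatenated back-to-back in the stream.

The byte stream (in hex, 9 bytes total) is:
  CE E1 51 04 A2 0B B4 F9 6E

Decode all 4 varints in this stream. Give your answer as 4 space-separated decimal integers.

Answer: 1339598 4 1442 1817780

Derivation:
  byte[0]=0xCE cont=1 payload=0x4E=78: acc |= 78<<0 -> acc=78 shift=7
  byte[1]=0xE1 cont=1 payload=0x61=97: acc |= 97<<7 -> acc=12494 shift=14
  byte[2]=0x51 cont=0 payload=0x51=81: acc |= 81<<14 -> acc=1339598 shift=21 [end]
Varint 1: bytes[0:3] = CE E1 51 -> value 1339598 (3 byte(s))
  byte[3]=0x04 cont=0 payload=0x04=4: acc |= 4<<0 -> acc=4 shift=7 [end]
Varint 2: bytes[3:4] = 04 -> value 4 (1 byte(s))
  byte[4]=0xA2 cont=1 payload=0x22=34: acc |= 34<<0 -> acc=34 shift=7
  byte[5]=0x0B cont=0 payload=0x0B=11: acc |= 11<<7 -> acc=1442 shift=14 [end]
Varint 3: bytes[4:6] = A2 0B -> value 1442 (2 byte(s))
  byte[6]=0xB4 cont=1 payload=0x34=52: acc |= 52<<0 -> acc=52 shift=7
  byte[7]=0xF9 cont=1 payload=0x79=121: acc |= 121<<7 -> acc=15540 shift=14
  byte[8]=0x6E cont=0 payload=0x6E=110: acc |= 110<<14 -> acc=1817780 shift=21 [end]
Varint 4: bytes[6:9] = B4 F9 6E -> value 1817780 (3 byte(s))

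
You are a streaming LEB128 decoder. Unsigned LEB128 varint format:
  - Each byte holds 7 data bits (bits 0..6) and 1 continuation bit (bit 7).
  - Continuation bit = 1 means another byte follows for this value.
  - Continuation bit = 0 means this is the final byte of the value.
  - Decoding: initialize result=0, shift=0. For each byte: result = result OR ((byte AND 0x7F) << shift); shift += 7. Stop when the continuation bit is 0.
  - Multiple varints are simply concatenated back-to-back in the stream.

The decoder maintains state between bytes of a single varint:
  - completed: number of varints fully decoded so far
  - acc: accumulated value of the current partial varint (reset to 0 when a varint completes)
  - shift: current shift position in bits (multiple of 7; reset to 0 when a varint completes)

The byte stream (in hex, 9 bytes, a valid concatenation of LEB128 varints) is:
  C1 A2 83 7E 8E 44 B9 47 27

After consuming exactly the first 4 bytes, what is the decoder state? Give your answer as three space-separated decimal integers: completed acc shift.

byte[0]=0xC1 cont=1 payload=0x41: acc |= 65<<0 -> completed=0 acc=65 shift=7
byte[1]=0xA2 cont=1 payload=0x22: acc |= 34<<7 -> completed=0 acc=4417 shift=14
byte[2]=0x83 cont=1 payload=0x03: acc |= 3<<14 -> completed=0 acc=53569 shift=21
byte[3]=0x7E cont=0 payload=0x7E: varint #1 complete (value=264294721); reset -> completed=1 acc=0 shift=0

Answer: 1 0 0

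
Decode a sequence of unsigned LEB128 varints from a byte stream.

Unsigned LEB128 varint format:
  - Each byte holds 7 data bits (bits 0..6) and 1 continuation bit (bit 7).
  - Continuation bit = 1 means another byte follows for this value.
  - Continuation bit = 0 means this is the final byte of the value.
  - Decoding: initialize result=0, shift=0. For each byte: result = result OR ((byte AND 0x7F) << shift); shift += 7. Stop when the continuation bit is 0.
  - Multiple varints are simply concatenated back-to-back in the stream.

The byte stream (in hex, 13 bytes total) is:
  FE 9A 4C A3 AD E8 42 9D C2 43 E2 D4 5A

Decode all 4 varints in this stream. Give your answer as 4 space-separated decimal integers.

Answer: 1248638 140121763 1106205 1485410

Derivation:
  byte[0]=0xFE cont=1 payload=0x7E=126: acc |= 126<<0 -> acc=126 shift=7
  byte[1]=0x9A cont=1 payload=0x1A=26: acc |= 26<<7 -> acc=3454 shift=14
  byte[2]=0x4C cont=0 payload=0x4C=76: acc |= 76<<14 -> acc=1248638 shift=21 [end]
Varint 1: bytes[0:3] = FE 9A 4C -> value 1248638 (3 byte(s))
  byte[3]=0xA3 cont=1 payload=0x23=35: acc |= 35<<0 -> acc=35 shift=7
  byte[4]=0xAD cont=1 payload=0x2D=45: acc |= 45<<7 -> acc=5795 shift=14
  byte[5]=0xE8 cont=1 payload=0x68=104: acc |= 104<<14 -> acc=1709731 shift=21
  byte[6]=0x42 cont=0 payload=0x42=66: acc |= 66<<21 -> acc=140121763 shift=28 [end]
Varint 2: bytes[3:7] = A3 AD E8 42 -> value 140121763 (4 byte(s))
  byte[7]=0x9D cont=1 payload=0x1D=29: acc |= 29<<0 -> acc=29 shift=7
  byte[8]=0xC2 cont=1 payload=0x42=66: acc |= 66<<7 -> acc=8477 shift=14
  byte[9]=0x43 cont=0 payload=0x43=67: acc |= 67<<14 -> acc=1106205 shift=21 [end]
Varint 3: bytes[7:10] = 9D C2 43 -> value 1106205 (3 byte(s))
  byte[10]=0xE2 cont=1 payload=0x62=98: acc |= 98<<0 -> acc=98 shift=7
  byte[11]=0xD4 cont=1 payload=0x54=84: acc |= 84<<7 -> acc=10850 shift=14
  byte[12]=0x5A cont=0 payload=0x5A=90: acc |= 90<<14 -> acc=1485410 shift=21 [end]
Varint 4: bytes[10:13] = E2 D4 5A -> value 1485410 (3 byte(s))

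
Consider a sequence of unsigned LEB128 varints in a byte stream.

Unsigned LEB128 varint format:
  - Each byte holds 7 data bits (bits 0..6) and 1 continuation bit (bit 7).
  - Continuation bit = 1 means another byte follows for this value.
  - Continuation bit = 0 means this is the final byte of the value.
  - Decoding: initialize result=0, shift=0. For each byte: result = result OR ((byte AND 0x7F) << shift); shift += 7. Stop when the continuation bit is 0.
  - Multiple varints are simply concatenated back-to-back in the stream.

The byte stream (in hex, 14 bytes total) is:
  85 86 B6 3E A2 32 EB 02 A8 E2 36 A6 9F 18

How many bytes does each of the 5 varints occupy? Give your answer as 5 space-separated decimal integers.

  byte[0]=0x85 cont=1 payload=0x05=5: acc |= 5<<0 -> acc=5 shift=7
  byte[1]=0x86 cont=1 payload=0x06=6: acc |= 6<<7 -> acc=773 shift=14
  byte[2]=0xB6 cont=1 payload=0x36=54: acc |= 54<<14 -> acc=885509 shift=21
  byte[3]=0x3E cont=0 payload=0x3E=62: acc |= 62<<21 -> acc=130908933 shift=28 [end]
Varint 1: bytes[0:4] = 85 86 B6 3E -> value 130908933 (4 byte(s))
  byte[4]=0xA2 cont=1 payload=0x22=34: acc |= 34<<0 -> acc=34 shift=7
  byte[5]=0x32 cont=0 payload=0x32=50: acc |= 50<<7 -> acc=6434 shift=14 [end]
Varint 2: bytes[4:6] = A2 32 -> value 6434 (2 byte(s))
  byte[6]=0xEB cont=1 payload=0x6B=107: acc |= 107<<0 -> acc=107 shift=7
  byte[7]=0x02 cont=0 payload=0x02=2: acc |= 2<<7 -> acc=363 shift=14 [end]
Varint 3: bytes[6:8] = EB 02 -> value 363 (2 byte(s))
  byte[8]=0xA8 cont=1 payload=0x28=40: acc |= 40<<0 -> acc=40 shift=7
  byte[9]=0xE2 cont=1 payload=0x62=98: acc |= 98<<7 -> acc=12584 shift=14
  byte[10]=0x36 cont=0 payload=0x36=54: acc |= 54<<14 -> acc=897320 shift=21 [end]
Varint 4: bytes[8:11] = A8 E2 36 -> value 897320 (3 byte(s))
  byte[11]=0xA6 cont=1 payload=0x26=38: acc |= 38<<0 -> acc=38 shift=7
  byte[12]=0x9F cont=1 payload=0x1F=31: acc |= 31<<7 -> acc=4006 shift=14
  byte[13]=0x18 cont=0 payload=0x18=24: acc |= 24<<14 -> acc=397222 shift=21 [end]
Varint 5: bytes[11:14] = A6 9F 18 -> value 397222 (3 byte(s))

Answer: 4 2 2 3 3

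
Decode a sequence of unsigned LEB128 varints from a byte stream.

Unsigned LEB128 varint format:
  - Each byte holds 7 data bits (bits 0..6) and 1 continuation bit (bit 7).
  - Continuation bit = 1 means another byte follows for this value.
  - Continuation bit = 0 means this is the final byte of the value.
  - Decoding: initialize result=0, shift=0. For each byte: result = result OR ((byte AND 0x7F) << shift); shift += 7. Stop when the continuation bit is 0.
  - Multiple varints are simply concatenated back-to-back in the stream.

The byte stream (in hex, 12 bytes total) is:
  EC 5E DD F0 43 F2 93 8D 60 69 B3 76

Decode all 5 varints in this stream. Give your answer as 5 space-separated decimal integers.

  byte[0]=0xEC cont=1 payload=0x6C=108: acc |= 108<<0 -> acc=108 shift=7
  byte[1]=0x5E cont=0 payload=0x5E=94: acc |= 94<<7 -> acc=12140 shift=14 [end]
Varint 1: bytes[0:2] = EC 5E -> value 12140 (2 byte(s))
  byte[2]=0xDD cont=1 payload=0x5D=93: acc |= 93<<0 -> acc=93 shift=7
  byte[3]=0xF0 cont=1 payload=0x70=112: acc |= 112<<7 -> acc=14429 shift=14
  byte[4]=0x43 cont=0 payload=0x43=67: acc |= 67<<14 -> acc=1112157 shift=21 [end]
Varint 2: bytes[2:5] = DD F0 43 -> value 1112157 (3 byte(s))
  byte[5]=0xF2 cont=1 payload=0x72=114: acc |= 114<<0 -> acc=114 shift=7
  byte[6]=0x93 cont=1 payload=0x13=19: acc |= 19<<7 -> acc=2546 shift=14
  byte[7]=0x8D cont=1 payload=0x0D=13: acc |= 13<<14 -> acc=215538 shift=21
  byte[8]=0x60 cont=0 payload=0x60=96: acc |= 96<<21 -> acc=201542130 shift=28 [end]
Varint 3: bytes[5:9] = F2 93 8D 60 -> value 201542130 (4 byte(s))
  byte[9]=0x69 cont=0 payload=0x69=105: acc |= 105<<0 -> acc=105 shift=7 [end]
Varint 4: bytes[9:10] = 69 -> value 105 (1 byte(s))
  byte[10]=0xB3 cont=1 payload=0x33=51: acc |= 51<<0 -> acc=51 shift=7
  byte[11]=0x76 cont=0 payload=0x76=118: acc |= 118<<7 -> acc=15155 shift=14 [end]
Varint 5: bytes[10:12] = B3 76 -> value 15155 (2 byte(s))

Answer: 12140 1112157 201542130 105 15155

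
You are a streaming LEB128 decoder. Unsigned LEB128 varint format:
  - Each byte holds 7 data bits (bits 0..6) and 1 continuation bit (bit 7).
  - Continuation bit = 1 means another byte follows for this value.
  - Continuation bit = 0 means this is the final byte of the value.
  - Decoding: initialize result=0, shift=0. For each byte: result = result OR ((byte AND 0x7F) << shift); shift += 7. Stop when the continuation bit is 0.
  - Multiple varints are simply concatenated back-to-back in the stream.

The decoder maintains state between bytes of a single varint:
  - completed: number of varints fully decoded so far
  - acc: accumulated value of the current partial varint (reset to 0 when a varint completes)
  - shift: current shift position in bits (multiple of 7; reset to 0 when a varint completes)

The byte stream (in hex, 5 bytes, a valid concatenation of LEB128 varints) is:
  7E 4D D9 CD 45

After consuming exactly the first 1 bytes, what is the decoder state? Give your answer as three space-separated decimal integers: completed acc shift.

Answer: 1 0 0

Derivation:
byte[0]=0x7E cont=0 payload=0x7E: varint #1 complete (value=126); reset -> completed=1 acc=0 shift=0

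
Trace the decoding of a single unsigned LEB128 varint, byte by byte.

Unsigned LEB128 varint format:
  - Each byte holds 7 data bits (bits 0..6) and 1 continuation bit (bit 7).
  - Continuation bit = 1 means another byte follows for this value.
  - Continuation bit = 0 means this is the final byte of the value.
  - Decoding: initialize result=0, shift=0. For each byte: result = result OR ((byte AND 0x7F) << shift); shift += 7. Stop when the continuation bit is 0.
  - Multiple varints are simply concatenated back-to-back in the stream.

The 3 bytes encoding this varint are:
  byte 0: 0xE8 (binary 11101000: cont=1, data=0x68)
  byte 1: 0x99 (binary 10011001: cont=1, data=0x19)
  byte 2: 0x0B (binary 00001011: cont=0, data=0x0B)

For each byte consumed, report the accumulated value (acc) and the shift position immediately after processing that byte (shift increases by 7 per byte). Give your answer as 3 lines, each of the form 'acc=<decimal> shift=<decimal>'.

byte 0=0xE8: payload=0x68=104, contrib = 104<<0 = 104; acc -> 104, shift -> 7
byte 1=0x99: payload=0x19=25, contrib = 25<<7 = 3200; acc -> 3304, shift -> 14
byte 2=0x0B: payload=0x0B=11, contrib = 11<<14 = 180224; acc -> 183528, shift -> 21

Answer: acc=104 shift=7
acc=3304 shift=14
acc=183528 shift=21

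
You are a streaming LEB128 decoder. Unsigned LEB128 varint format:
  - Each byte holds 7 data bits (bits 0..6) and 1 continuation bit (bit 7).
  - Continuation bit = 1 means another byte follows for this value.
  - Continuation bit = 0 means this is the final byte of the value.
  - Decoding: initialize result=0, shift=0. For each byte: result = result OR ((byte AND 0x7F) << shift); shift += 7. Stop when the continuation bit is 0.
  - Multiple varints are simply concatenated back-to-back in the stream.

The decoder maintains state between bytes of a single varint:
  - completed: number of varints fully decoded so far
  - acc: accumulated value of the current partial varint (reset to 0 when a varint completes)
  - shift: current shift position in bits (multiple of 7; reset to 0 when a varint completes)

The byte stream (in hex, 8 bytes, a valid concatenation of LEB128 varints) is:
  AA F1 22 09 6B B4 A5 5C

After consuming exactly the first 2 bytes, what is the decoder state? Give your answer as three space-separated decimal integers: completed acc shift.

Answer: 0 14506 14

Derivation:
byte[0]=0xAA cont=1 payload=0x2A: acc |= 42<<0 -> completed=0 acc=42 shift=7
byte[1]=0xF1 cont=1 payload=0x71: acc |= 113<<7 -> completed=0 acc=14506 shift=14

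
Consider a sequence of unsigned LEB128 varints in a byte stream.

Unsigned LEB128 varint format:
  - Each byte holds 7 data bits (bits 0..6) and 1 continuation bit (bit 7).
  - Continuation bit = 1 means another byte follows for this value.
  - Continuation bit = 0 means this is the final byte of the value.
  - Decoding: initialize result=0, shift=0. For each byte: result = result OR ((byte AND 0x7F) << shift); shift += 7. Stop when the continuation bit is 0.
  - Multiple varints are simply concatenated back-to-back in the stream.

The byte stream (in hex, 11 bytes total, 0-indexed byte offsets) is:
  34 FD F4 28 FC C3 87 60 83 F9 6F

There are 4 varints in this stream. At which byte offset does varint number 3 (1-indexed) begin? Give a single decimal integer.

  byte[0]=0x34 cont=0 payload=0x34=52: acc |= 52<<0 -> acc=52 shift=7 [end]
Varint 1: bytes[0:1] = 34 -> value 52 (1 byte(s))
  byte[1]=0xFD cont=1 payload=0x7D=125: acc |= 125<<0 -> acc=125 shift=7
  byte[2]=0xF4 cont=1 payload=0x74=116: acc |= 116<<7 -> acc=14973 shift=14
  byte[3]=0x28 cont=0 payload=0x28=40: acc |= 40<<14 -> acc=670333 shift=21 [end]
Varint 2: bytes[1:4] = FD F4 28 -> value 670333 (3 byte(s))
  byte[4]=0xFC cont=1 payload=0x7C=124: acc |= 124<<0 -> acc=124 shift=7
  byte[5]=0xC3 cont=1 payload=0x43=67: acc |= 67<<7 -> acc=8700 shift=14
  byte[6]=0x87 cont=1 payload=0x07=7: acc |= 7<<14 -> acc=123388 shift=21
  byte[7]=0x60 cont=0 payload=0x60=96: acc |= 96<<21 -> acc=201449980 shift=28 [end]
Varint 3: bytes[4:8] = FC C3 87 60 -> value 201449980 (4 byte(s))
  byte[8]=0x83 cont=1 payload=0x03=3: acc |= 3<<0 -> acc=3 shift=7
  byte[9]=0xF9 cont=1 payload=0x79=121: acc |= 121<<7 -> acc=15491 shift=14
  byte[10]=0x6F cont=0 payload=0x6F=111: acc |= 111<<14 -> acc=1834115 shift=21 [end]
Varint 4: bytes[8:11] = 83 F9 6F -> value 1834115 (3 byte(s))

Answer: 4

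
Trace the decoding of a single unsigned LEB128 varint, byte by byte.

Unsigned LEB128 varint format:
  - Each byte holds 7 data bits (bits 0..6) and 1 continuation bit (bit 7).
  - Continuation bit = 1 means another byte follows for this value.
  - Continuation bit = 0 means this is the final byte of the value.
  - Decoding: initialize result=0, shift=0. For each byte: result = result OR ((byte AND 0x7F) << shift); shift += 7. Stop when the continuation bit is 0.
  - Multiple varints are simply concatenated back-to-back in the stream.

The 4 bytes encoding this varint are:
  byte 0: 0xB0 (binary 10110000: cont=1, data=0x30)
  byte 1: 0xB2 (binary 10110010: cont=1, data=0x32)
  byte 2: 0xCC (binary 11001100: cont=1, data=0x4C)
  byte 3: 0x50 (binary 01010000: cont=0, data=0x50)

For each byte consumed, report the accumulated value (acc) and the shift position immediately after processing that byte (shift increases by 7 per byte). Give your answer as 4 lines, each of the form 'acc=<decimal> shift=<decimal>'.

byte 0=0xB0: payload=0x30=48, contrib = 48<<0 = 48; acc -> 48, shift -> 7
byte 1=0xB2: payload=0x32=50, contrib = 50<<7 = 6400; acc -> 6448, shift -> 14
byte 2=0xCC: payload=0x4C=76, contrib = 76<<14 = 1245184; acc -> 1251632, shift -> 21
byte 3=0x50: payload=0x50=80, contrib = 80<<21 = 167772160; acc -> 169023792, shift -> 28

Answer: acc=48 shift=7
acc=6448 shift=14
acc=1251632 shift=21
acc=169023792 shift=28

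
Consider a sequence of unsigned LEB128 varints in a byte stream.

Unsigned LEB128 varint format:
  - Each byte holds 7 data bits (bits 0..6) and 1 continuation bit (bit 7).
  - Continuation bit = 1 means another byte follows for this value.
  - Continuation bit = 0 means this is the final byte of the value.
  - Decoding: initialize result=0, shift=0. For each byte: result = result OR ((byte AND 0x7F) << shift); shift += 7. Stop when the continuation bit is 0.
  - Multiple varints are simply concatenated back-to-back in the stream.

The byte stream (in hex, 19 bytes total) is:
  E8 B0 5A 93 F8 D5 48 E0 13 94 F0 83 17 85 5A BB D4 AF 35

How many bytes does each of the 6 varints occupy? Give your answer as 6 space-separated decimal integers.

Answer: 3 4 2 4 2 4

Derivation:
  byte[0]=0xE8 cont=1 payload=0x68=104: acc |= 104<<0 -> acc=104 shift=7
  byte[1]=0xB0 cont=1 payload=0x30=48: acc |= 48<<7 -> acc=6248 shift=14
  byte[2]=0x5A cont=0 payload=0x5A=90: acc |= 90<<14 -> acc=1480808 shift=21 [end]
Varint 1: bytes[0:3] = E8 B0 5A -> value 1480808 (3 byte(s))
  byte[3]=0x93 cont=1 payload=0x13=19: acc |= 19<<0 -> acc=19 shift=7
  byte[4]=0xF8 cont=1 payload=0x78=120: acc |= 120<<7 -> acc=15379 shift=14
  byte[5]=0xD5 cont=1 payload=0x55=85: acc |= 85<<14 -> acc=1408019 shift=21
  byte[6]=0x48 cont=0 payload=0x48=72: acc |= 72<<21 -> acc=152402963 shift=28 [end]
Varint 2: bytes[3:7] = 93 F8 D5 48 -> value 152402963 (4 byte(s))
  byte[7]=0xE0 cont=1 payload=0x60=96: acc |= 96<<0 -> acc=96 shift=7
  byte[8]=0x13 cont=0 payload=0x13=19: acc |= 19<<7 -> acc=2528 shift=14 [end]
Varint 3: bytes[7:9] = E0 13 -> value 2528 (2 byte(s))
  byte[9]=0x94 cont=1 payload=0x14=20: acc |= 20<<0 -> acc=20 shift=7
  byte[10]=0xF0 cont=1 payload=0x70=112: acc |= 112<<7 -> acc=14356 shift=14
  byte[11]=0x83 cont=1 payload=0x03=3: acc |= 3<<14 -> acc=63508 shift=21
  byte[12]=0x17 cont=0 payload=0x17=23: acc |= 23<<21 -> acc=48298004 shift=28 [end]
Varint 4: bytes[9:13] = 94 F0 83 17 -> value 48298004 (4 byte(s))
  byte[13]=0x85 cont=1 payload=0x05=5: acc |= 5<<0 -> acc=5 shift=7
  byte[14]=0x5A cont=0 payload=0x5A=90: acc |= 90<<7 -> acc=11525 shift=14 [end]
Varint 5: bytes[13:15] = 85 5A -> value 11525 (2 byte(s))
  byte[15]=0xBB cont=1 payload=0x3B=59: acc |= 59<<0 -> acc=59 shift=7
  byte[16]=0xD4 cont=1 payload=0x54=84: acc |= 84<<7 -> acc=10811 shift=14
  byte[17]=0xAF cont=1 payload=0x2F=47: acc |= 47<<14 -> acc=780859 shift=21
  byte[18]=0x35 cont=0 payload=0x35=53: acc |= 53<<21 -> acc=111929915 shift=28 [end]
Varint 6: bytes[15:19] = BB D4 AF 35 -> value 111929915 (4 byte(s))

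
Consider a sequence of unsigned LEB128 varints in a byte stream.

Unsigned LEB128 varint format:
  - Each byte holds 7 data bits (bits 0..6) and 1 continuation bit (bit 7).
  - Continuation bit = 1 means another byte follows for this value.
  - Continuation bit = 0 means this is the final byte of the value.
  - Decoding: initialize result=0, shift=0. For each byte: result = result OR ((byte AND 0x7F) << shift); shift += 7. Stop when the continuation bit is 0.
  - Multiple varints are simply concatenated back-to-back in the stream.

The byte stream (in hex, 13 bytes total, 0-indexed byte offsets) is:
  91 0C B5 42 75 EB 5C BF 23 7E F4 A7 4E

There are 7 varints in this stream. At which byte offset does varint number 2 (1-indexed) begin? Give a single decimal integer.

Answer: 2

Derivation:
  byte[0]=0x91 cont=1 payload=0x11=17: acc |= 17<<0 -> acc=17 shift=7
  byte[1]=0x0C cont=0 payload=0x0C=12: acc |= 12<<7 -> acc=1553 shift=14 [end]
Varint 1: bytes[0:2] = 91 0C -> value 1553 (2 byte(s))
  byte[2]=0xB5 cont=1 payload=0x35=53: acc |= 53<<0 -> acc=53 shift=7
  byte[3]=0x42 cont=0 payload=0x42=66: acc |= 66<<7 -> acc=8501 shift=14 [end]
Varint 2: bytes[2:4] = B5 42 -> value 8501 (2 byte(s))
  byte[4]=0x75 cont=0 payload=0x75=117: acc |= 117<<0 -> acc=117 shift=7 [end]
Varint 3: bytes[4:5] = 75 -> value 117 (1 byte(s))
  byte[5]=0xEB cont=1 payload=0x6B=107: acc |= 107<<0 -> acc=107 shift=7
  byte[6]=0x5C cont=0 payload=0x5C=92: acc |= 92<<7 -> acc=11883 shift=14 [end]
Varint 4: bytes[5:7] = EB 5C -> value 11883 (2 byte(s))
  byte[7]=0xBF cont=1 payload=0x3F=63: acc |= 63<<0 -> acc=63 shift=7
  byte[8]=0x23 cont=0 payload=0x23=35: acc |= 35<<7 -> acc=4543 shift=14 [end]
Varint 5: bytes[7:9] = BF 23 -> value 4543 (2 byte(s))
  byte[9]=0x7E cont=0 payload=0x7E=126: acc |= 126<<0 -> acc=126 shift=7 [end]
Varint 6: bytes[9:10] = 7E -> value 126 (1 byte(s))
  byte[10]=0xF4 cont=1 payload=0x74=116: acc |= 116<<0 -> acc=116 shift=7
  byte[11]=0xA7 cont=1 payload=0x27=39: acc |= 39<<7 -> acc=5108 shift=14
  byte[12]=0x4E cont=0 payload=0x4E=78: acc |= 78<<14 -> acc=1283060 shift=21 [end]
Varint 7: bytes[10:13] = F4 A7 4E -> value 1283060 (3 byte(s))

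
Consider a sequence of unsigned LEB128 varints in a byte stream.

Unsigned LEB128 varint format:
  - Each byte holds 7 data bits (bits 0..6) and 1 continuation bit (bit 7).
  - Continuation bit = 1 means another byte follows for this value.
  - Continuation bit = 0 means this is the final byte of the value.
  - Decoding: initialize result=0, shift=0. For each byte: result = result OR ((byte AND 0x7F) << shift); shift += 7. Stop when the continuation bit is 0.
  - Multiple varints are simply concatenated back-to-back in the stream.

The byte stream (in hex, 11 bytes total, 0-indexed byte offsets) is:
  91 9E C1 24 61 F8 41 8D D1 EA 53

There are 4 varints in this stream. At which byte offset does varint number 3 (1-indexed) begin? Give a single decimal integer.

Answer: 5

Derivation:
  byte[0]=0x91 cont=1 payload=0x11=17: acc |= 17<<0 -> acc=17 shift=7
  byte[1]=0x9E cont=1 payload=0x1E=30: acc |= 30<<7 -> acc=3857 shift=14
  byte[2]=0xC1 cont=1 payload=0x41=65: acc |= 65<<14 -> acc=1068817 shift=21
  byte[3]=0x24 cont=0 payload=0x24=36: acc |= 36<<21 -> acc=76566289 shift=28 [end]
Varint 1: bytes[0:4] = 91 9E C1 24 -> value 76566289 (4 byte(s))
  byte[4]=0x61 cont=0 payload=0x61=97: acc |= 97<<0 -> acc=97 shift=7 [end]
Varint 2: bytes[4:5] = 61 -> value 97 (1 byte(s))
  byte[5]=0xF8 cont=1 payload=0x78=120: acc |= 120<<0 -> acc=120 shift=7
  byte[6]=0x41 cont=0 payload=0x41=65: acc |= 65<<7 -> acc=8440 shift=14 [end]
Varint 3: bytes[5:7] = F8 41 -> value 8440 (2 byte(s))
  byte[7]=0x8D cont=1 payload=0x0D=13: acc |= 13<<0 -> acc=13 shift=7
  byte[8]=0xD1 cont=1 payload=0x51=81: acc |= 81<<7 -> acc=10381 shift=14
  byte[9]=0xEA cont=1 payload=0x6A=106: acc |= 106<<14 -> acc=1747085 shift=21
  byte[10]=0x53 cont=0 payload=0x53=83: acc |= 83<<21 -> acc=175810701 shift=28 [end]
Varint 4: bytes[7:11] = 8D D1 EA 53 -> value 175810701 (4 byte(s))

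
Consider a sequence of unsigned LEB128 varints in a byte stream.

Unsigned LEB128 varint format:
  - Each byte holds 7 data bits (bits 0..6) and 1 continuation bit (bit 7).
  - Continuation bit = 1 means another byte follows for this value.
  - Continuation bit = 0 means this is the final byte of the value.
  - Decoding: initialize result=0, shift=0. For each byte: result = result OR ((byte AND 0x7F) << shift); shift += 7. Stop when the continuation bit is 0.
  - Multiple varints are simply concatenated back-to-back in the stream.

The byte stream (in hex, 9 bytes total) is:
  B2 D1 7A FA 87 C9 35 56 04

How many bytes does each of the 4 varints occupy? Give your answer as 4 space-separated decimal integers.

Answer: 3 4 1 1

Derivation:
  byte[0]=0xB2 cont=1 payload=0x32=50: acc |= 50<<0 -> acc=50 shift=7
  byte[1]=0xD1 cont=1 payload=0x51=81: acc |= 81<<7 -> acc=10418 shift=14
  byte[2]=0x7A cont=0 payload=0x7A=122: acc |= 122<<14 -> acc=2009266 shift=21 [end]
Varint 1: bytes[0:3] = B2 D1 7A -> value 2009266 (3 byte(s))
  byte[3]=0xFA cont=1 payload=0x7A=122: acc |= 122<<0 -> acc=122 shift=7
  byte[4]=0x87 cont=1 payload=0x07=7: acc |= 7<<7 -> acc=1018 shift=14
  byte[5]=0xC9 cont=1 payload=0x49=73: acc |= 73<<14 -> acc=1197050 shift=21
  byte[6]=0x35 cont=0 payload=0x35=53: acc |= 53<<21 -> acc=112346106 shift=28 [end]
Varint 2: bytes[3:7] = FA 87 C9 35 -> value 112346106 (4 byte(s))
  byte[7]=0x56 cont=0 payload=0x56=86: acc |= 86<<0 -> acc=86 shift=7 [end]
Varint 3: bytes[7:8] = 56 -> value 86 (1 byte(s))
  byte[8]=0x04 cont=0 payload=0x04=4: acc |= 4<<0 -> acc=4 shift=7 [end]
Varint 4: bytes[8:9] = 04 -> value 4 (1 byte(s))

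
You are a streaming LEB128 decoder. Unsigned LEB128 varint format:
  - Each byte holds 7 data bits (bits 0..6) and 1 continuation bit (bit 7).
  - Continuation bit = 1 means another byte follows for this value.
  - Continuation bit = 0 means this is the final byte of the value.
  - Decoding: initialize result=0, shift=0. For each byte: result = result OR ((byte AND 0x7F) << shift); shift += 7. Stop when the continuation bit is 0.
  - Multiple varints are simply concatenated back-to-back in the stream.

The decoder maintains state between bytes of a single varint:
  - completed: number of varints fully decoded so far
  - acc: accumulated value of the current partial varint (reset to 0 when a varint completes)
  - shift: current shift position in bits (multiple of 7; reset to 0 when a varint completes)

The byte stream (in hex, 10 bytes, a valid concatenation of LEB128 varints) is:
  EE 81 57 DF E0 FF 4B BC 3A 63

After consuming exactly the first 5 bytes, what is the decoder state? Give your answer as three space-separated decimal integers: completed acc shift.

byte[0]=0xEE cont=1 payload=0x6E: acc |= 110<<0 -> completed=0 acc=110 shift=7
byte[1]=0x81 cont=1 payload=0x01: acc |= 1<<7 -> completed=0 acc=238 shift=14
byte[2]=0x57 cont=0 payload=0x57: varint #1 complete (value=1425646); reset -> completed=1 acc=0 shift=0
byte[3]=0xDF cont=1 payload=0x5F: acc |= 95<<0 -> completed=1 acc=95 shift=7
byte[4]=0xE0 cont=1 payload=0x60: acc |= 96<<7 -> completed=1 acc=12383 shift=14

Answer: 1 12383 14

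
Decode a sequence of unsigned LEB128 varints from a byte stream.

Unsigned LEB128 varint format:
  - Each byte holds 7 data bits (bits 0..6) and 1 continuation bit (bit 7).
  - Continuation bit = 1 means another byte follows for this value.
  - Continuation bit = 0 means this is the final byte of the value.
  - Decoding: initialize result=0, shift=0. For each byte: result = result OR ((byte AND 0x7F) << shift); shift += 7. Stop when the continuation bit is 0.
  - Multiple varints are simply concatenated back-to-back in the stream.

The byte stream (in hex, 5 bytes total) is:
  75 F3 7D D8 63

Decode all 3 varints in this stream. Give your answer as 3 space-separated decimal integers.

  byte[0]=0x75 cont=0 payload=0x75=117: acc |= 117<<0 -> acc=117 shift=7 [end]
Varint 1: bytes[0:1] = 75 -> value 117 (1 byte(s))
  byte[1]=0xF3 cont=1 payload=0x73=115: acc |= 115<<0 -> acc=115 shift=7
  byte[2]=0x7D cont=0 payload=0x7D=125: acc |= 125<<7 -> acc=16115 shift=14 [end]
Varint 2: bytes[1:3] = F3 7D -> value 16115 (2 byte(s))
  byte[3]=0xD8 cont=1 payload=0x58=88: acc |= 88<<0 -> acc=88 shift=7
  byte[4]=0x63 cont=0 payload=0x63=99: acc |= 99<<7 -> acc=12760 shift=14 [end]
Varint 3: bytes[3:5] = D8 63 -> value 12760 (2 byte(s))

Answer: 117 16115 12760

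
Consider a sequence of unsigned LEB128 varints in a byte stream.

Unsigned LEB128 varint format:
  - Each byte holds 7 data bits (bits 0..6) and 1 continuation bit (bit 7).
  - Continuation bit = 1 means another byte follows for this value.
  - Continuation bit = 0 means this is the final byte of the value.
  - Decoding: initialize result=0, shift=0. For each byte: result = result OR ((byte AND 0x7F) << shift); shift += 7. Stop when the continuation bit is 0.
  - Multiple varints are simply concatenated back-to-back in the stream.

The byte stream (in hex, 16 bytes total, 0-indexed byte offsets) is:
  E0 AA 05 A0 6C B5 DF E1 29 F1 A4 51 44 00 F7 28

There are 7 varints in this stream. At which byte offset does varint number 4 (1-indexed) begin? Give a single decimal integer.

Answer: 9

Derivation:
  byte[0]=0xE0 cont=1 payload=0x60=96: acc |= 96<<0 -> acc=96 shift=7
  byte[1]=0xAA cont=1 payload=0x2A=42: acc |= 42<<7 -> acc=5472 shift=14
  byte[2]=0x05 cont=0 payload=0x05=5: acc |= 5<<14 -> acc=87392 shift=21 [end]
Varint 1: bytes[0:3] = E0 AA 05 -> value 87392 (3 byte(s))
  byte[3]=0xA0 cont=1 payload=0x20=32: acc |= 32<<0 -> acc=32 shift=7
  byte[4]=0x6C cont=0 payload=0x6C=108: acc |= 108<<7 -> acc=13856 shift=14 [end]
Varint 2: bytes[3:5] = A0 6C -> value 13856 (2 byte(s))
  byte[5]=0xB5 cont=1 payload=0x35=53: acc |= 53<<0 -> acc=53 shift=7
  byte[6]=0xDF cont=1 payload=0x5F=95: acc |= 95<<7 -> acc=12213 shift=14
  byte[7]=0xE1 cont=1 payload=0x61=97: acc |= 97<<14 -> acc=1601461 shift=21
  byte[8]=0x29 cont=0 payload=0x29=41: acc |= 41<<21 -> acc=87584693 shift=28 [end]
Varint 3: bytes[5:9] = B5 DF E1 29 -> value 87584693 (4 byte(s))
  byte[9]=0xF1 cont=1 payload=0x71=113: acc |= 113<<0 -> acc=113 shift=7
  byte[10]=0xA4 cont=1 payload=0x24=36: acc |= 36<<7 -> acc=4721 shift=14
  byte[11]=0x51 cont=0 payload=0x51=81: acc |= 81<<14 -> acc=1331825 shift=21 [end]
Varint 4: bytes[9:12] = F1 A4 51 -> value 1331825 (3 byte(s))
  byte[12]=0x44 cont=0 payload=0x44=68: acc |= 68<<0 -> acc=68 shift=7 [end]
Varint 5: bytes[12:13] = 44 -> value 68 (1 byte(s))
  byte[13]=0x00 cont=0 payload=0x00=0: acc |= 0<<0 -> acc=0 shift=7 [end]
Varint 6: bytes[13:14] = 00 -> value 0 (1 byte(s))
  byte[14]=0xF7 cont=1 payload=0x77=119: acc |= 119<<0 -> acc=119 shift=7
  byte[15]=0x28 cont=0 payload=0x28=40: acc |= 40<<7 -> acc=5239 shift=14 [end]
Varint 7: bytes[14:16] = F7 28 -> value 5239 (2 byte(s))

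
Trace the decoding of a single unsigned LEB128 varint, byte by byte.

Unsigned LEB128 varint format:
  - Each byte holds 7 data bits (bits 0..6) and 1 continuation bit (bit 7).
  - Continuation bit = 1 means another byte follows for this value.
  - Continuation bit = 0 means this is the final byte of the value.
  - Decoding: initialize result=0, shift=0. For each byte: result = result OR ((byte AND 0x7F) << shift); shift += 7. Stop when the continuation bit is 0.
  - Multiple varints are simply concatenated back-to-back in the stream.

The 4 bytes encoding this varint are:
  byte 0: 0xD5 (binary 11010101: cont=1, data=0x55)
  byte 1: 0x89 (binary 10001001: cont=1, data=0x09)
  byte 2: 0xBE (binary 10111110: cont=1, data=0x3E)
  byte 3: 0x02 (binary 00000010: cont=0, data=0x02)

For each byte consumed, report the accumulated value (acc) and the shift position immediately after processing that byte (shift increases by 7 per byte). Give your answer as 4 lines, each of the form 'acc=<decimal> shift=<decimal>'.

byte 0=0xD5: payload=0x55=85, contrib = 85<<0 = 85; acc -> 85, shift -> 7
byte 1=0x89: payload=0x09=9, contrib = 9<<7 = 1152; acc -> 1237, shift -> 14
byte 2=0xBE: payload=0x3E=62, contrib = 62<<14 = 1015808; acc -> 1017045, shift -> 21
byte 3=0x02: payload=0x02=2, contrib = 2<<21 = 4194304; acc -> 5211349, shift -> 28

Answer: acc=85 shift=7
acc=1237 shift=14
acc=1017045 shift=21
acc=5211349 shift=28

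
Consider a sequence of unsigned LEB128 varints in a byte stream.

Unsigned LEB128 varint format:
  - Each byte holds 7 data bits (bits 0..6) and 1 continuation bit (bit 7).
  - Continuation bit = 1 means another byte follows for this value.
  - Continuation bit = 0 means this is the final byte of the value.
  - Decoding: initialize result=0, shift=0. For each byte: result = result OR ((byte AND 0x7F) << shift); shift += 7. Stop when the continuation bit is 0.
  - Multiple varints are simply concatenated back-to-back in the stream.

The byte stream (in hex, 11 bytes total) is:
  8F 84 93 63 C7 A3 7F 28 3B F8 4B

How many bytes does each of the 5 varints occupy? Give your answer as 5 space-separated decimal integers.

  byte[0]=0x8F cont=1 payload=0x0F=15: acc |= 15<<0 -> acc=15 shift=7
  byte[1]=0x84 cont=1 payload=0x04=4: acc |= 4<<7 -> acc=527 shift=14
  byte[2]=0x93 cont=1 payload=0x13=19: acc |= 19<<14 -> acc=311823 shift=21
  byte[3]=0x63 cont=0 payload=0x63=99: acc |= 99<<21 -> acc=207929871 shift=28 [end]
Varint 1: bytes[0:4] = 8F 84 93 63 -> value 207929871 (4 byte(s))
  byte[4]=0xC7 cont=1 payload=0x47=71: acc |= 71<<0 -> acc=71 shift=7
  byte[5]=0xA3 cont=1 payload=0x23=35: acc |= 35<<7 -> acc=4551 shift=14
  byte[6]=0x7F cont=0 payload=0x7F=127: acc |= 127<<14 -> acc=2085319 shift=21 [end]
Varint 2: bytes[4:7] = C7 A3 7F -> value 2085319 (3 byte(s))
  byte[7]=0x28 cont=0 payload=0x28=40: acc |= 40<<0 -> acc=40 shift=7 [end]
Varint 3: bytes[7:8] = 28 -> value 40 (1 byte(s))
  byte[8]=0x3B cont=0 payload=0x3B=59: acc |= 59<<0 -> acc=59 shift=7 [end]
Varint 4: bytes[8:9] = 3B -> value 59 (1 byte(s))
  byte[9]=0xF8 cont=1 payload=0x78=120: acc |= 120<<0 -> acc=120 shift=7
  byte[10]=0x4B cont=0 payload=0x4B=75: acc |= 75<<7 -> acc=9720 shift=14 [end]
Varint 5: bytes[9:11] = F8 4B -> value 9720 (2 byte(s))

Answer: 4 3 1 1 2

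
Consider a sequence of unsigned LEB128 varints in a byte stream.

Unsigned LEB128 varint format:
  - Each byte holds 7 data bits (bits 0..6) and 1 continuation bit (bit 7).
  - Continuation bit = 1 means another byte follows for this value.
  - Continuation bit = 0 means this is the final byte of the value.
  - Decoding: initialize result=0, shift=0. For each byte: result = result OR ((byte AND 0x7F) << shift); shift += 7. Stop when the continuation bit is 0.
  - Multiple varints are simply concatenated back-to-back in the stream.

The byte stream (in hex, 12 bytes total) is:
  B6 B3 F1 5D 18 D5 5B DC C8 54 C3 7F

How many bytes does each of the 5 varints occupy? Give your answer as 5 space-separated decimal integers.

Answer: 4 1 2 3 2

Derivation:
  byte[0]=0xB6 cont=1 payload=0x36=54: acc |= 54<<0 -> acc=54 shift=7
  byte[1]=0xB3 cont=1 payload=0x33=51: acc |= 51<<7 -> acc=6582 shift=14
  byte[2]=0xF1 cont=1 payload=0x71=113: acc |= 113<<14 -> acc=1857974 shift=21
  byte[3]=0x5D cont=0 payload=0x5D=93: acc |= 93<<21 -> acc=196893110 shift=28 [end]
Varint 1: bytes[0:4] = B6 B3 F1 5D -> value 196893110 (4 byte(s))
  byte[4]=0x18 cont=0 payload=0x18=24: acc |= 24<<0 -> acc=24 shift=7 [end]
Varint 2: bytes[4:5] = 18 -> value 24 (1 byte(s))
  byte[5]=0xD5 cont=1 payload=0x55=85: acc |= 85<<0 -> acc=85 shift=7
  byte[6]=0x5B cont=0 payload=0x5B=91: acc |= 91<<7 -> acc=11733 shift=14 [end]
Varint 3: bytes[5:7] = D5 5B -> value 11733 (2 byte(s))
  byte[7]=0xDC cont=1 payload=0x5C=92: acc |= 92<<0 -> acc=92 shift=7
  byte[8]=0xC8 cont=1 payload=0x48=72: acc |= 72<<7 -> acc=9308 shift=14
  byte[9]=0x54 cont=0 payload=0x54=84: acc |= 84<<14 -> acc=1385564 shift=21 [end]
Varint 4: bytes[7:10] = DC C8 54 -> value 1385564 (3 byte(s))
  byte[10]=0xC3 cont=1 payload=0x43=67: acc |= 67<<0 -> acc=67 shift=7
  byte[11]=0x7F cont=0 payload=0x7F=127: acc |= 127<<7 -> acc=16323 shift=14 [end]
Varint 5: bytes[10:12] = C3 7F -> value 16323 (2 byte(s))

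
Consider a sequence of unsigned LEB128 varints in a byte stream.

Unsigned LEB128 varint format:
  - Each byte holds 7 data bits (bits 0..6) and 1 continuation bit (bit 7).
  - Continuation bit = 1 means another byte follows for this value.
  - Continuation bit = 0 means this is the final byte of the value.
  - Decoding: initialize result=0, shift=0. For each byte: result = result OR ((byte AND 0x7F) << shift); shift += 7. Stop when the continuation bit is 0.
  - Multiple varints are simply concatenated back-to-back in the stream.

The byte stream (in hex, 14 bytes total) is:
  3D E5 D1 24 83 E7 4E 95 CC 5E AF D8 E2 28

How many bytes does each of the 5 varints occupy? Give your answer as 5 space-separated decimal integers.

Answer: 1 3 3 3 4

Derivation:
  byte[0]=0x3D cont=0 payload=0x3D=61: acc |= 61<<0 -> acc=61 shift=7 [end]
Varint 1: bytes[0:1] = 3D -> value 61 (1 byte(s))
  byte[1]=0xE5 cont=1 payload=0x65=101: acc |= 101<<0 -> acc=101 shift=7
  byte[2]=0xD1 cont=1 payload=0x51=81: acc |= 81<<7 -> acc=10469 shift=14
  byte[3]=0x24 cont=0 payload=0x24=36: acc |= 36<<14 -> acc=600293 shift=21 [end]
Varint 2: bytes[1:4] = E5 D1 24 -> value 600293 (3 byte(s))
  byte[4]=0x83 cont=1 payload=0x03=3: acc |= 3<<0 -> acc=3 shift=7
  byte[5]=0xE7 cont=1 payload=0x67=103: acc |= 103<<7 -> acc=13187 shift=14
  byte[6]=0x4E cont=0 payload=0x4E=78: acc |= 78<<14 -> acc=1291139 shift=21 [end]
Varint 3: bytes[4:7] = 83 E7 4E -> value 1291139 (3 byte(s))
  byte[7]=0x95 cont=1 payload=0x15=21: acc |= 21<<0 -> acc=21 shift=7
  byte[8]=0xCC cont=1 payload=0x4C=76: acc |= 76<<7 -> acc=9749 shift=14
  byte[9]=0x5E cont=0 payload=0x5E=94: acc |= 94<<14 -> acc=1549845 shift=21 [end]
Varint 4: bytes[7:10] = 95 CC 5E -> value 1549845 (3 byte(s))
  byte[10]=0xAF cont=1 payload=0x2F=47: acc |= 47<<0 -> acc=47 shift=7
  byte[11]=0xD8 cont=1 payload=0x58=88: acc |= 88<<7 -> acc=11311 shift=14
  byte[12]=0xE2 cont=1 payload=0x62=98: acc |= 98<<14 -> acc=1616943 shift=21
  byte[13]=0x28 cont=0 payload=0x28=40: acc |= 40<<21 -> acc=85503023 shift=28 [end]
Varint 5: bytes[10:14] = AF D8 E2 28 -> value 85503023 (4 byte(s))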